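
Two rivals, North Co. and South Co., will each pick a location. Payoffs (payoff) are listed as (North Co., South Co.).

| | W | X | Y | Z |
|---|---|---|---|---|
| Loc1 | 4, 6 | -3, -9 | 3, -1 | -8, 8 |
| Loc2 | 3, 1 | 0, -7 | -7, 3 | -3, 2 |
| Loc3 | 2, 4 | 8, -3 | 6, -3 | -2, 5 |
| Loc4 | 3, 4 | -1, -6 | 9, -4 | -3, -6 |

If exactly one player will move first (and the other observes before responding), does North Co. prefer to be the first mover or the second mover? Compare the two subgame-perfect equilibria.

second

If North Co. leads: South Co.'s best replies are Loc1→Z, Loc2→Y, Loc3→Z, Loc4→W; North Co.'s induced payoffs -8, -7, -2, 3; outcome (Loc4, W), payoffs (3, 4).
If South Co. leads: North Co.'s best replies are W→Loc1, X→Loc3, Y→Loc4, Z→Loc3; South Co.'s induced payoffs 6, -3, -4, 5; outcome (Loc1, W), payoffs (4, 6).
North Co. gets 3 moving first and 4 moving second, so North Co. prefers to move second.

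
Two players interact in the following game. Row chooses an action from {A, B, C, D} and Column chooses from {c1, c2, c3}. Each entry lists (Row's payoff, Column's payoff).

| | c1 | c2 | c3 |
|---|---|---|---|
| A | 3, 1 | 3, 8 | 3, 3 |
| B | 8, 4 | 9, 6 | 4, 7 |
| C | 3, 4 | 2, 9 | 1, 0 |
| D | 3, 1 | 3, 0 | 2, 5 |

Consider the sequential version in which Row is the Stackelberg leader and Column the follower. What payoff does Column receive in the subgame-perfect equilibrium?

7

Backward induction with Row moving first.
- A: BR = c2, leader payoff 3.
- B: BR = c3, leader payoff 4.
- C: BR = c2, leader payoff 2.
- D: BR = c3, leader payoff 2.
Maximizing over 3, 4, 2, 2, Row chooses B. Subgame-perfect outcome: (B, c3) with payoffs (4, 7).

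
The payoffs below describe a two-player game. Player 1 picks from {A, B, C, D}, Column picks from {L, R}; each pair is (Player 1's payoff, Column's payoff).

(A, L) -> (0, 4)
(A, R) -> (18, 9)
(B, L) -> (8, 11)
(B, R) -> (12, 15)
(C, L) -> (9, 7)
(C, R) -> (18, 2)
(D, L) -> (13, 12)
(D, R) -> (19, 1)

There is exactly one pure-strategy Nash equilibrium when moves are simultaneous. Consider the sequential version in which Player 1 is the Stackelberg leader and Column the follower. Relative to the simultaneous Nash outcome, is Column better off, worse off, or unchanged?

worse off

Solve by backward induction (Player 1 leads).
- A: Column compares 4, 9 and picks R; Player 1 would get 18.
- B: Column compares 11, 15 and picks R; Player 1 would get 12.
- C: Column compares 7, 2 and picks L; Player 1 would get 9.
- D: Column compares 12, 1 and picks L; Player 1 would get 13.
Among 18, 12, 9, 13, the best is 18 at A. Subgame-perfect outcome: (A, R) with payoffs (18, 9).
For the simultaneous game, intersect best replies.
Player 1's best replies: L→D; R→D.
Column's best replies: A→R; B→R; C→L; D→L.
The unique mutual best reply is (D, L), giving (13, 12).
Column earns 9 sequentially versus 12 at the Nash outcome: worse off.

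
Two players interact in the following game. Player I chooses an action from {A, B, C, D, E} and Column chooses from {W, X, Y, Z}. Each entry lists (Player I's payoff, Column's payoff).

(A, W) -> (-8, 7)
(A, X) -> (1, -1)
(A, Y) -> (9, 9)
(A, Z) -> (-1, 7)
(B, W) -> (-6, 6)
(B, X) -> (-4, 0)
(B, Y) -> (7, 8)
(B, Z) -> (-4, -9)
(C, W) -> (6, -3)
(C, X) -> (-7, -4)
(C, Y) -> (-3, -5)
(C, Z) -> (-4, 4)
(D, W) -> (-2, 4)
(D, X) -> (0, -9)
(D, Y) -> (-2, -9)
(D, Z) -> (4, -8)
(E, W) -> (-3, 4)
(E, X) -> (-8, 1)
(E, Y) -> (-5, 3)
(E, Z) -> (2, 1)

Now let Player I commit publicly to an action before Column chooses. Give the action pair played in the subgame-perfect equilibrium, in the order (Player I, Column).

Column best-responds to each possible Player I move:
- A → Column plays Y (best of 7, -1, 9, 7); Player I gets 9.
- B → Column plays Y (best of 6, 0, 8, -9); Player I gets 7.
- C → Column plays Z (best of -3, -4, -5, 4); Player I gets -4.
- D → Column plays W (best of 4, -9, -9, -8); Player I gets -2.
- E → Column plays W (best of 4, 1, 3, 1); Player I gets -3.
Maximizing over 9, 7, -4, -2, -3, Player I chooses A. Subgame-perfect outcome: (A, Y) with payoffs (9, 9).

(A, Y)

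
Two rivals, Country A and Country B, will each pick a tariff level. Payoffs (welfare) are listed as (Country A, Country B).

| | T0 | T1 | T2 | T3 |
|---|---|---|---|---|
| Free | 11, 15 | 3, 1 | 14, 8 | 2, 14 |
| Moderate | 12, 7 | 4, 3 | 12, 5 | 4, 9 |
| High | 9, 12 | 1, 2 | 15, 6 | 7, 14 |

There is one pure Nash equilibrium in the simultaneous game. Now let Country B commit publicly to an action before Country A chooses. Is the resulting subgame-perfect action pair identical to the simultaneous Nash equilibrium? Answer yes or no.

Work backward from Country A's decision.
- T0 → Country A plays Moderate (best of 11, 12, 9); Country B gets 7.
- T1 → Country A plays Moderate (best of 3, 4, 1); Country B gets 3.
- T2 → Country A plays High (best of 14, 12, 15); Country B gets 6.
- T3 → Country A plays High (best of 2, 4, 7); Country B gets 14.
Maximizing over 7, 3, 6, 14, Country B chooses T3. Subgame-perfect outcome: (High, T3) with payoffs (7, 14).
Now find the simultaneous Nash equilibrium.
Country A's best replies: T0→Moderate; T1→Moderate; T2→High; T3→High.
Country B's best replies: Free→T0; Moderate→T3; High→T3.
The unique mutual best reply is (High, T3), giving (7, 14).
Sequential outcome (High, T3) coincides with the Nash profile (High, T3).

yes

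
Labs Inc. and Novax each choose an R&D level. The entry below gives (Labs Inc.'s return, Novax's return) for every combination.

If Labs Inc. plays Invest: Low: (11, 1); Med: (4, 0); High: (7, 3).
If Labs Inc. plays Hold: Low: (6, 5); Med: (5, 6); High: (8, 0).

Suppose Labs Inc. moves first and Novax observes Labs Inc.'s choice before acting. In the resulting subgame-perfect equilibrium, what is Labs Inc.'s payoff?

Solve by backward induction (Labs Inc. leads).
- Invest: BR = High, leader payoff 7.
- Hold: BR = Med, leader payoff 5.
Labs Inc.'s induced payoffs are 7, 5, so Labs Inc. commits to Invest. Subgame-perfect outcome: (Invest, High) with payoffs (7, 3).

7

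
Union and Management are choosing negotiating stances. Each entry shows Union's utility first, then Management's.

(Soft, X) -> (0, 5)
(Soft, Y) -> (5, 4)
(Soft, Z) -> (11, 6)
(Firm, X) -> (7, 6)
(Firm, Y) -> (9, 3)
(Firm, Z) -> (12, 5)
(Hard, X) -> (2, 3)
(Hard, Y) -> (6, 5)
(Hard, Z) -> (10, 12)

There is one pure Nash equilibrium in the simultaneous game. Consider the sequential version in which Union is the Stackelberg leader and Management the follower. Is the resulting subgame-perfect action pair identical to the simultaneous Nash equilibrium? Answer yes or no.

Work backward from Management's decision.
- Soft: BR = Z, leader payoff 11.
- Firm: BR = X, leader payoff 7.
- Hard: BR = Z, leader payoff 10.
Union's induced payoffs are 11, 7, 10, so Union commits to Soft. Subgame-perfect outcome: (Soft, Z) with payoffs (11, 6).
For the simultaneous game, intersect best replies.
Union's best replies: X→Firm; Y→Firm; Z→Firm.
Management's best replies: Soft→Z; Firm→X; Hard→Z.
Only (Firm, X) has each player best-responding; Nash payoffs (7, 6).
Sequential outcome (Soft, Z) differs from the Nash profile (Firm, X).

no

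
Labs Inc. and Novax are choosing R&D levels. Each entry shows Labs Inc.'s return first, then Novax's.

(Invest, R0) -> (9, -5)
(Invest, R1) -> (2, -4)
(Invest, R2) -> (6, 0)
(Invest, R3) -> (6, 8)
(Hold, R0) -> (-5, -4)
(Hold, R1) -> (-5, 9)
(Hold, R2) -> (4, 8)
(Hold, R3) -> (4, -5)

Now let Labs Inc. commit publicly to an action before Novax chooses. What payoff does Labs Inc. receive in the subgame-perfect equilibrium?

Solve by backward induction (Labs Inc. leads).
- Invest: Novax compares -5, -4, 0, 8 and picks R3; Labs Inc. would get 6.
- Hold: Novax compares -4, 9, 8, -5 and picks R1; Labs Inc. would get -5.
Maximizing over 6, -5, Labs Inc. chooses Invest. Subgame-perfect outcome: (Invest, R3) with payoffs (6, 8).

6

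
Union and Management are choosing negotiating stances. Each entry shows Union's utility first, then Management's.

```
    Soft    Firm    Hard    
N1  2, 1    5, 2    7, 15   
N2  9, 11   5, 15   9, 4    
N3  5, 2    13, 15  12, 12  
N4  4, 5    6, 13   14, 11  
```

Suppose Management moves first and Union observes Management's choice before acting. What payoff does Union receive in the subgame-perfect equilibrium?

Backward induction with Management moving first.
- Soft: Union compares 2, 9, 5, 4 and picks N2; Management would get 11.
- Firm: Union compares 5, 5, 13, 6 and picks N3; Management would get 15.
- Hard: Union compares 7, 9, 12, 14 and picks N4; Management would get 11.
Management's induced payoffs are 11, 15, 11, so Management commits to Firm. Subgame-perfect outcome: (N3, Firm) with payoffs (13, 15).

13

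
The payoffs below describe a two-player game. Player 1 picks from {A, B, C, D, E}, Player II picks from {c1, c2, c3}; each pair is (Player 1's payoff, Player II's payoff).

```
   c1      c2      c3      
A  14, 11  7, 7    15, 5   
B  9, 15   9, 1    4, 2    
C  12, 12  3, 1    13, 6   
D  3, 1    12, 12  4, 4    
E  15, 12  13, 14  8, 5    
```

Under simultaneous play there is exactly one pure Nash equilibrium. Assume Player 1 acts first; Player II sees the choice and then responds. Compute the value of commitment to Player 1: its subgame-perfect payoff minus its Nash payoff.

Solve by backward induction (Player 1 leads).
- A: Player II compares 11, 7, 5 and picks c1; Player 1 would get 14.
- B: Player II compares 15, 1, 2 and picks c1; Player 1 would get 9.
- C: Player II compares 12, 1, 6 and picks c1; Player 1 would get 12.
- D: Player II compares 1, 12, 4 and picks c2; Player 1 would get 12.
- E: Player II compares 12, 14, 5 and picks c2; Player 1 would get 13.
Among 14, 9, 12, 12, 13, the best is 14 at A. Subgame-perfect outcome: (A, c1) with payoffs (14, 11).
Now find the simultaneous Nash equilibrium.
Player 1's best replies: c1→E; c2→E; c3→A.
Player II's best replies: A→c1; B→c1; C→c1; D→c2; E→c2.
The unique mutual best reply is (E, c2), giving (13, 14).
Player 1's commitment gain: 14 − 13 = 1.

1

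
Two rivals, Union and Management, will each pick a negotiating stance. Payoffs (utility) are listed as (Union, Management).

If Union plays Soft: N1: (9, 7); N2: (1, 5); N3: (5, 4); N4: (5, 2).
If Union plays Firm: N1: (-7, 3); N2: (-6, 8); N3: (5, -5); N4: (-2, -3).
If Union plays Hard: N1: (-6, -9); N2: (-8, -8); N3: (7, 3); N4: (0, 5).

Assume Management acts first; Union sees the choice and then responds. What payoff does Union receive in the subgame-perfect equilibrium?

Solve by backward induction (Management leads).
- N1: Union compares 9, -7, -6 and picks Soft; Management would get 7.
- N2: Union compares 1, -6, -8 and picks Soft; Management would get 5.
- N3: Union compares 5, 5, 7 and picks Hard; Management would get 3.
- N4: Union compares 5, -2, 0 and picks Soft; Management would get 2.
Maximizing over 7, 5, 3, 2, Management chooses N1. Subgame-perfect outcome: (Soft, N1) with payoffs (9, 7).

9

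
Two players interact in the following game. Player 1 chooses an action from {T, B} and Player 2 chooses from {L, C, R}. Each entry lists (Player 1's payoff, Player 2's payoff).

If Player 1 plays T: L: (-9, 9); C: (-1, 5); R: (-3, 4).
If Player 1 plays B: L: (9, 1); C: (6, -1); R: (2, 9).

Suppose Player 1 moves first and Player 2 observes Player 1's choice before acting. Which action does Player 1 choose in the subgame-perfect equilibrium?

Backward induction with Player 1 moving first.
- T: BR = L, leader payoff -9.
- B: BR = R, leader payoff 2.
Maximizing over -9, 2, Player 1 chooses B. Subgame-perfect outcome: (B, R) with payoffs (2, 9).

B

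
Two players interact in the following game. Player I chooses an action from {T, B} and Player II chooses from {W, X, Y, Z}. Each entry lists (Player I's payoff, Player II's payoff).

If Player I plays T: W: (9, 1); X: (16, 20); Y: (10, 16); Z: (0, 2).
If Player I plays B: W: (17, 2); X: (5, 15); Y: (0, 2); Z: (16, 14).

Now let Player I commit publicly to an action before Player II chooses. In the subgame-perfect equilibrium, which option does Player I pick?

T

Solve by backward induction (Player I leads).
- T: BR = X, leader payoff 16.
- B: BR = X, leader payoff 5.
Player I's induced payoffs are 16, 5, so Player I commits to T. Subgame-perfect outcome: (T, X) with payoffs (16, 20).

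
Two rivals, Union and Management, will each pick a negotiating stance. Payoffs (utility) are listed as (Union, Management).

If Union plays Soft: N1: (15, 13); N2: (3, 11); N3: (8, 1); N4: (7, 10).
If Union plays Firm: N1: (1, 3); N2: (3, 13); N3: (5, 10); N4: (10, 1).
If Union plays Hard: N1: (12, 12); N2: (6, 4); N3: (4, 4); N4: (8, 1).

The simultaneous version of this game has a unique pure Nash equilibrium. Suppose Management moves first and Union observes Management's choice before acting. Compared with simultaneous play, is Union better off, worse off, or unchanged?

Backward induction with Management moving first.
- N1: BR = Soft, leader payoff 13.
- N2: BR = Hard, leader payoff 4.
- N3: BR = Soft, leader payoff 1.
- N4: BR = Firm, leader payoff 1.
Maximizing over 13, 4, 1, 1, Management chooses N1. Subgame-perfect outcome: (Soft, N1) with payoffs (15, 13).
Now find the simultaneous Nash equilibrium.
Union's best replies: N1→Soft; N2→Hard; N3→Soft; N4→Firm.
Management's best replies: Soft→N1; Firm→N2; Hard→N1.
Only (Soft, N1) has each player best-responding; Nash payoffs (15, 13).
Union earns 15 sequentially versus 15 at the Nash outcome: unchanged.

unchanged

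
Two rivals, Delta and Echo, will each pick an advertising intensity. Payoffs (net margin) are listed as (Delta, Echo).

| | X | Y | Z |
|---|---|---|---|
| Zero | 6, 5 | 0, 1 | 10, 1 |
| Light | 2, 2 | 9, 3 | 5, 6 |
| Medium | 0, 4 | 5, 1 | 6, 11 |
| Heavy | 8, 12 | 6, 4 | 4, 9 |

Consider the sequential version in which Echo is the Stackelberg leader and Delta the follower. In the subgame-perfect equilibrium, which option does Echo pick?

Backward induction with Echo moving first.
- X: BR = Heavy, leader payoff 12.
- Y: BR = Light, leader payoff 3.
- Z: BR = Zero, leader payoff 1.
Among 12, 3, 1, the best is 12 at X. Subgame-perfect outcome: (Heavy, X) with payoffs (8, 12).

X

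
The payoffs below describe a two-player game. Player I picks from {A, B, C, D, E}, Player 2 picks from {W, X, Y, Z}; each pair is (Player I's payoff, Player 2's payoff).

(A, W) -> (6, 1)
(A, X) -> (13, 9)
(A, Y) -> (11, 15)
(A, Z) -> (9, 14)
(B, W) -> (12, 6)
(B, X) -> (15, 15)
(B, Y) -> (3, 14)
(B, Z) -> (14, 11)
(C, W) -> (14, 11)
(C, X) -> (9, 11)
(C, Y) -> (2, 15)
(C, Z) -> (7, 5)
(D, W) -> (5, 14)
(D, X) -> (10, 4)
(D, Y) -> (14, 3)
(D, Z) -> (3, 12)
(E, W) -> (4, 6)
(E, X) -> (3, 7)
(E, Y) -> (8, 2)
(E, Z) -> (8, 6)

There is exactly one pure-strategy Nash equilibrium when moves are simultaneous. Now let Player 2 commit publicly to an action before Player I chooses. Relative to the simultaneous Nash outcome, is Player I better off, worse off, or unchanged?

Player I best-responds to each possible Player 2 move:
- W: Player I compares 6, 12, 14, 5, 4 and picks C; Player 2 would get 11.
- X: Player I compares 13, 15, 9, 10, 3 and picks B; Player 2 would get 15.
- Y: Player I compares 11, 3, 2, 14, 8 and picks D; Player 2 would get 3.
- Z: Player I compares 9, 14, 7, 3, 8 and picks B; Player 2 would get 11.
Player 2's induced payoffs are 11, 15, 3, 11, so Player 2 commits to X. Subgame-perfect outcome: (B, X) with payoffs (15, 15).
Now find the simultaneous Nash equilibrium.
Player I's best replies: W→C; X→B; Y→D; Z→B.
Player 2's best replies: A→Y; B→X; C→Y; D→W; E→X.
Only (B, X) has each player best-responding; Nash payoffs (15, 15).
Player I earns 15 sequentially versus 15 at the Nash outcome: unchanged.

unchanged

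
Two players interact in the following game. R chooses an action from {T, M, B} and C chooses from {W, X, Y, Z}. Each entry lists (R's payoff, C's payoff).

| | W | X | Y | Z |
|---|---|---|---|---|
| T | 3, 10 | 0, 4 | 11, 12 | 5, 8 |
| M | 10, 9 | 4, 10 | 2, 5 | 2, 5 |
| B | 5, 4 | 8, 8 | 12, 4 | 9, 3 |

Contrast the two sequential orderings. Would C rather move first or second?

second

If R leads: C's best replies are T→Y, M→X, B→X; R's induced payoffs 11, 4, 8; outcome (T, Y), payoffs (11, 12).
If C leads: R's best replies are W→M, X→B, Y→B, Z→B; C's induced payoffs 9, 8, 4, 3; outcome (M, W), payoffs (10, 9).
C gets 9 moving first and 12 moving second, so C prefers to move second.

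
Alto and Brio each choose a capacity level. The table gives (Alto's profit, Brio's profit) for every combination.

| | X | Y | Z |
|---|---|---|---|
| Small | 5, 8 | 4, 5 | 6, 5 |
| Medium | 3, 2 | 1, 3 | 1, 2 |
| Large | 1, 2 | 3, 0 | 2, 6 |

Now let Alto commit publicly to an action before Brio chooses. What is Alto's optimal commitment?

Solve by backward induction (Alto leads).
- Small → Brio plays X (best of 8, 5, 5); Alto gets 5.
- Medium → Brio plays Y (best of 2, 3, 2); Alto gets 1.
- Large → Brio plays Z (best of 2, 0, 6); Alto gets 2.
Maximizing over 5, 1, 2, Alto chooses Small. Subgame-perfect outcome: (Small, X) with payoffs (5, 8).

Small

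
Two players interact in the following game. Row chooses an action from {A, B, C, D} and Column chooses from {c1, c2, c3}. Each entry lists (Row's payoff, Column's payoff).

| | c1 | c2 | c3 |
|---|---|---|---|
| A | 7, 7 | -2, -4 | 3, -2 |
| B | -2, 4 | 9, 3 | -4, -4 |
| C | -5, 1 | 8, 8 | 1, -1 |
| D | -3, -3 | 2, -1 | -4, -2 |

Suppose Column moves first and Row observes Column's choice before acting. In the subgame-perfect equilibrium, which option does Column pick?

c1

Backward induction with Column moving first.
- c1: BR = A, leader payoff 7.
- c2: BR = B, leader payoff 3.
- c3: BR = A, leader payoff -2.
Among 7, 3, -2, the best is 7 at c1. Subgame-perfect outcome: (A, c1) with payoffs (7, 7).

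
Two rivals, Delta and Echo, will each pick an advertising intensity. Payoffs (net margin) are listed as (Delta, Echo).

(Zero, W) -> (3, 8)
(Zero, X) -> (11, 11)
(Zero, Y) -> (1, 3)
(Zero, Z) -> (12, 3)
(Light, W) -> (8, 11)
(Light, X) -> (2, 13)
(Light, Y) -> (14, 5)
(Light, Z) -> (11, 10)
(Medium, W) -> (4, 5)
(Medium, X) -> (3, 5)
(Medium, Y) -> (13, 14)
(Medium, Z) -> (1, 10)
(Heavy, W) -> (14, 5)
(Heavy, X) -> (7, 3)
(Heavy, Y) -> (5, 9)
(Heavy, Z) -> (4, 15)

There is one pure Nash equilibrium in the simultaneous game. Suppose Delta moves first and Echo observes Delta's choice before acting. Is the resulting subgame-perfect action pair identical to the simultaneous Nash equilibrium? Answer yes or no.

no

Work backward from Echo's decision.
- Zero: BR = X, leader payoff 11.
- Light: BR = X, leader payoff 2.
- Medium: BR = Y, leader payoff 13.
- Heavy: BR = Z, leader payoff 4.
Delta's induced payoffs are 11, 2, 13, 4, so Delta commits to Medium. Subgame-perfect outcome: (Medium, Y) with payoffs (13, 14).
Under simultaneous play:
Delta's best replies: W→Heavy; X→Zero; Y→Light; Z→Zero.
Echo's best replies: Zero→X; Light→X; Medium→Y; Heavy→Z.
Only (Zero, X) has each player best-responding; Nash payoffs (11, 11).
Sequential outcome (Medium, Y) differs from the Nash profile (Zero, X).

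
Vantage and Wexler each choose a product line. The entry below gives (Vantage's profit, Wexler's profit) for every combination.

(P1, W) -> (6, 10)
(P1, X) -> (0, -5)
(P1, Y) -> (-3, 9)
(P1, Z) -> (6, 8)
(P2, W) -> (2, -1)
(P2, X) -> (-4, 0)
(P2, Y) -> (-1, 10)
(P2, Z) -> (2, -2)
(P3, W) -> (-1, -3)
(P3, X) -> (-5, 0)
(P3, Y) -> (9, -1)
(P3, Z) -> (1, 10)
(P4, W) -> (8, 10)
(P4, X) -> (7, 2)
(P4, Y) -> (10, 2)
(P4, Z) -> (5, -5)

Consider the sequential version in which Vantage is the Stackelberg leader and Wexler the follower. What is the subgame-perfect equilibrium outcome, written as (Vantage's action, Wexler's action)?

(P4, W)

Solve by backward induction (Vantage leads).
- P1: Wexler compares 10, -5, 9, 8 and picks W; Vantage would get 6.
- P2: Wexler compares -1, 0, 10, -2 and picks Y; Vantage would get -1.
- P3: Wexler compares -3, 0, -1, 10 and picks Z; Vantage would get 1.
- P4: Wexler compares 10, 2, 2, -5 and picks W; Vantage would get 8.
Among 6, -1, 1, 8, the best is 8 at P4. Subgame-perfect outcome: (P4, W) with payoffs (8, 10).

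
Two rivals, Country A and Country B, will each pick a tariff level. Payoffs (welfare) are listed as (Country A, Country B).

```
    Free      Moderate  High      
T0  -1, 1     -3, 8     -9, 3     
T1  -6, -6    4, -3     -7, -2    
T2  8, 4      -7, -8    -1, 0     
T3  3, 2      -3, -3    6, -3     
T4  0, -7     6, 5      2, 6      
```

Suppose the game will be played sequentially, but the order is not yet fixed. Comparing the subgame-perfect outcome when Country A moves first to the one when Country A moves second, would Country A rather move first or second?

first

If Country A leads: Country B's best replies are T0→Moderate, T1→High, T2→Free, T3→Free, T4→High; Country A's induced payoffs -3, -7, 8, 3, 2; outcome (T2, Free), payoffs (8, 4).
If Country B leads: Country A's best replies are Free→T2, Moderate→T4, High→T3; Country B's induced payoffs 4, 5, -3; outcome (T4, Moderate), payoffs (6, 5).
Country A gets 8 moving first and 6 moving second, so Country A prefers to move first.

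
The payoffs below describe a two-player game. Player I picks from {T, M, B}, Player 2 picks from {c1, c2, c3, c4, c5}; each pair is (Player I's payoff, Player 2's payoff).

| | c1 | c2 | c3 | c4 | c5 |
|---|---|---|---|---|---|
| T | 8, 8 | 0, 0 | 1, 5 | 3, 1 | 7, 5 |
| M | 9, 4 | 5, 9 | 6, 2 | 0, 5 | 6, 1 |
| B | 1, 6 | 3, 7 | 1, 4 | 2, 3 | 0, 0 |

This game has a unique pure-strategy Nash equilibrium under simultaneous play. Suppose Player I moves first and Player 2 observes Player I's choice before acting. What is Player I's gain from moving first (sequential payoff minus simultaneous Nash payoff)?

Solve by backward induction (Player I leads).
- T: Player 2 compares 8, 0, 5, 1, 5 and picks c1; Player I would get 8.
- M: Player 2 compares 4, 9, 2, 5, 1 and picks c2; Player I would get 5.
- B: Player 2 compares 6, 7, 4, 3, 0 and picks c2; Player I would get 3.
Player I's induced payoffs are 8, 5, 3, so Player I commits to T. Subgame-perfect outcome: (T, c1) with payoffs (8, 8).
Now find the simultaneous Nash equilibrium.
Player I's best replies: c1→M; c2→M; c3→M; c4→T; c5→T.
Player 2's best replies: T→c1; M→c2; B→c2.
Only (M, c2) has each player best-responding; Nash payoffs (5, 9).
Player I's commitment gain: 8 − 5 = 3.

3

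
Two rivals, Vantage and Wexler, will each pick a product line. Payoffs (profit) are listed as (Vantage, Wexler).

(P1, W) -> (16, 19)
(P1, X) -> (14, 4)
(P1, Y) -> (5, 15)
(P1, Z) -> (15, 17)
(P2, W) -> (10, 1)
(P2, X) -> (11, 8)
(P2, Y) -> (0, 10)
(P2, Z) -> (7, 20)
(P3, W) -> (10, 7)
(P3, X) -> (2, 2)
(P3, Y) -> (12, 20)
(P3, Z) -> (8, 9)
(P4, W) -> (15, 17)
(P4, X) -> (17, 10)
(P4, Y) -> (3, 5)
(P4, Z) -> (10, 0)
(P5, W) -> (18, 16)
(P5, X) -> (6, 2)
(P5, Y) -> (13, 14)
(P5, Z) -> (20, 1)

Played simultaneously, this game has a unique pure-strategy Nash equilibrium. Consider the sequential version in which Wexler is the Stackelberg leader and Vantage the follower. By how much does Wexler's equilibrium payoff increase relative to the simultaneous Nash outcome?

Backward induction with Wexler moving first.
- W → Vantage plays P5 (best of 16, 10, 10, 15, 18); Wexler gets 16.
- X → Vantage plays P4 (best of 14, 11, 2, 17, 6); Wexler gets 10.
- Y → Vantage plays P5 (best of 5, 0, 12, 3, 13); Wexler gets 14.
- Z → Vantage plays P5 (best of 15, 7, 8, 10, 20); Wexler gets 1.
Wexler's induced payoffs are 16, 10, 14, 1, so Wexler commits to W. Subgame-perfect outcome: (P5, W) with payoffs (18, 16).
Now find the simultaneous Nash equilibrium.
Vantage's best replies: W→P5; X→P4; Y→P5; Z→P5.
Wexler's best replies: P1→W; P2→Z; P3→Y; P4→W; P5→W.
Only (P5, W) has each player best-responding; Nash payoffs (18, 16).
Wexler's commitment gain: 16 − 16 = 0.

0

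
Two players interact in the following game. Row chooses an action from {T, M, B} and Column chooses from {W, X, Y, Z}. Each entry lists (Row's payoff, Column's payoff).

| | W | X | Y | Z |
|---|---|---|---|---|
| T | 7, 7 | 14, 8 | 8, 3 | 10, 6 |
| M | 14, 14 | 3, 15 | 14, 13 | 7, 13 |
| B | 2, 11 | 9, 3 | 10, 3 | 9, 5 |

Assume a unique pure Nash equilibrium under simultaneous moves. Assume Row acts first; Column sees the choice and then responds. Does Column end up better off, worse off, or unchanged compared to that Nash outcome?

Backward induction with Row moving first.
- T: Column compares 7, 8, 3, 6 and picks X; Row would get 14.
- M: Column compares 14, 15, 13, 13 and picks X; Row would get 3.
- B: Column compares 11, 3, 3, 5 and picks W; Row would get 2.
Among 14, 3, 2, the best is 14 at T. Subgame-perfect outcome: (T, X) with payoffs (14, 8).
Under simultaneous play:
Row's best replies: W→M; X→T; Y→M; Z→T.
Column's best replies: T→X; M→X; B→W.
The unique mutual best reply is (T, X), giving (14, 8).
Column earns 8 sequentially versus 8 at the Nash outcome: unchanged.

unchanged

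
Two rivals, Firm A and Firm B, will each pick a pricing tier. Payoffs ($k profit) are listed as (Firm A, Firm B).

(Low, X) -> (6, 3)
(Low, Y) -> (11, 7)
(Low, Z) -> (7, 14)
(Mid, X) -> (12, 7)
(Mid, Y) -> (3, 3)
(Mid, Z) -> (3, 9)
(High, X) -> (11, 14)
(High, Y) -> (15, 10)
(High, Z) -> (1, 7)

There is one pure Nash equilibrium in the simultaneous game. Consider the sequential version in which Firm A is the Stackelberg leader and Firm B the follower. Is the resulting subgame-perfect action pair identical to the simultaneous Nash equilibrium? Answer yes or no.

no

Backward induction with Firm A moving first.
- Low: Firm B compares 3, 7, 14 and picks Z; Firm A would get 7.
- Mid: Firm B compares 7, 3, 9 and picks Z; Firm A would get 3.
- High: Firm B compares 14, 10, 7 and picks X; Firm A would get 11.
Maximizing over 7, 3, 11, Firm A chooses High. Subgame-perfect outcome: (High, X) with payoffs (11, 14).
Under simultaneous play:
Firm A's best replies: X→Mid; Y→High; Z→Low.
Firm B's best replies: Low→Z; Mid→Z; High→X.
The unique mutual best reply is (Low, Z), giving (7, 14).
Sequential outcome (High, X) differs from the Nash profile (Low, Z).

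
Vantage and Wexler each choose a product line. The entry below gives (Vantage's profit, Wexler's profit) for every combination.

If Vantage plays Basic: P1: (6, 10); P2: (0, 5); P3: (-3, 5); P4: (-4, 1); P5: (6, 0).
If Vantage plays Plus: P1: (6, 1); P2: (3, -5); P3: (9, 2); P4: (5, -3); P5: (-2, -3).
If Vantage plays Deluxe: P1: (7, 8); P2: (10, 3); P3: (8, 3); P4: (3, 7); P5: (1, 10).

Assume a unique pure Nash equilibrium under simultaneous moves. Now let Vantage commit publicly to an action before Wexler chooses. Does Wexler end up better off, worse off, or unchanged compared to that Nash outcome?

unchanged

Wexler best-responds to each possible Vantage move:
- Basic → Wexler plays P1 (best of 10, 5, 5, 1, 0); Vantage gets 6.
- Plus → Wexler plays P3 (best of 1, -5, 2, -3, -3); Vantage gets 9.
- Deluxe → Wexler plays P5 (best of 8, 3, 3, 7, 10); Vantage gets 1.
Maximizing over 6, 9, 1, Vantage chooses Plus. Subgame-perfect outcome: (Plus, P3) with payoffs (9, 2).
Under simultaneous play:
Vantage's best replies: P1→Deluxe; P2→Deluxe; P3→Plus; P4→Plus; P5→Basic.
Wexler's best replies: Basic→P1; Plus→P3; Deluxe→P5.
The unique mutual best reply is (Plus, P3), giving (9, 2).
Wexler earns 2 sequentially versus 2 at the Nash outcome: unchanged.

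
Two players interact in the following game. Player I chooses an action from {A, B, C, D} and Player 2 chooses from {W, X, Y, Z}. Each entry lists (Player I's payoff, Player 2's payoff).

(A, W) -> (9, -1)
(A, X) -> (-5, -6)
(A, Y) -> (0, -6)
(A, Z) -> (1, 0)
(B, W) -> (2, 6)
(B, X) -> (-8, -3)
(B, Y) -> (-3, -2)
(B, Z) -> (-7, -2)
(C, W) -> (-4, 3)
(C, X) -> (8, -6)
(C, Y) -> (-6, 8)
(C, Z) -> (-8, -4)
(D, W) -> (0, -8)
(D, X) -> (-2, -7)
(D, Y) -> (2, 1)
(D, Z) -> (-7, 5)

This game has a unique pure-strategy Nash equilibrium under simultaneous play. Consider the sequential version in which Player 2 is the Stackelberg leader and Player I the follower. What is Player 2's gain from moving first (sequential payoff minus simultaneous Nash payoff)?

1

Backward induction with Player 2 moving first.
- W → Player I plays A (best of 9, 2, -4, 0); Player 2 gets -1.
- X → Player I plays C (best of -5, -8, 8, -2); Player 2 gets -6.
- Y → Player I plays D (best of 0, -3, -6, 2); Player 2 gets 1.
- Z → Player I plays A (best of 1, -7, -8, -7); Player 2 gets 0.
Among -1, -6, 1, 0, the best is 1 at Y. Subgame-perfect outcome: (D, Y) with payoffs (2, 1).
Under simultaneous play:
Player I's best replies: W→A; X→C; Y→D; Z→A.
Player 2's best replies: A→Z; B→W; C→Y; D→Z.
The unique mutual best reply is (A, Z), giving (1, 0).
Player 2's commitment gain: 1 − 0 = 1.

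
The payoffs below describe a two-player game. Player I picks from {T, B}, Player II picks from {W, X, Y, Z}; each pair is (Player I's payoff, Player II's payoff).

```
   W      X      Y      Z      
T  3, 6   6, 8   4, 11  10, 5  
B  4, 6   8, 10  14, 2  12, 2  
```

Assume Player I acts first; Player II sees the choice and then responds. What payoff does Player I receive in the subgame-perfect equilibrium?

8

Work backward from Player II's decision.
- T: Player II compares 6, 8, 11, 5 and picks Y; Player I would get 4.
- B: Player II compares 6, 10, 2, 2 and picks X; Player I would get 8.
Player I's induced payoffs are 4, 8, so Player I commits to B. Subgame-perfect outcome: (B, X) with payoffs (8, 10).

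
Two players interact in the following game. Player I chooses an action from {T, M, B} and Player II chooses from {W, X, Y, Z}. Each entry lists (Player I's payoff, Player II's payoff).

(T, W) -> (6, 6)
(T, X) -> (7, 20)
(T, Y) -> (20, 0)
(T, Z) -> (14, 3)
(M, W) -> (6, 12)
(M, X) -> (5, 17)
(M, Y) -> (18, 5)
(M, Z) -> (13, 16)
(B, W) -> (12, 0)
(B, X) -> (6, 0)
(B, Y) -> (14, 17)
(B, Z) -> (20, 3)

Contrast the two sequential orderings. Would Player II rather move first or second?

If Player I leads: Player II's best replies are T→X, M→X, B→Y; Player I's induced payoffs 7, 5, 14; outcome (B, Y), payoffs (14, 17).
If Player II leads: Player I's best replies are W→B, X→T, Y→T, Z→B; Player II's induced payoffs 0, 20, 0, 3; outcome (T, X), payoffs (7, 20).
Player II gets 20 moving first and 17 moving second, so Player II prefers to move first.

first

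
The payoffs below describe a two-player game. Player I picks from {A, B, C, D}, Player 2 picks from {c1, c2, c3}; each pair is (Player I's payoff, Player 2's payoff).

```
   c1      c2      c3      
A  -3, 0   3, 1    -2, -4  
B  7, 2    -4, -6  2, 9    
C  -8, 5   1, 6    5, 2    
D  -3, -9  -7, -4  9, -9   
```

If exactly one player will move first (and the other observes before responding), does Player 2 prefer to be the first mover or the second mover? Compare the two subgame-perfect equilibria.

first

If Player I leads: Player 2's best replies are A→c2, B→c3, C→c2, D→c2; Player I's induced payoffs 3, 2, 1, -7; outcome (A, c2), payoffs (3, 1).
If Player 2 leads: Player I's best replies are c1→B, c2→A, c3→D; Player 2's induced payoffs 2, 1, -9; outcome (B, c1), payoffs (7, 2).
Player 2 gets 2 moving first and 1 moving second, so Player 2 prefers to move first.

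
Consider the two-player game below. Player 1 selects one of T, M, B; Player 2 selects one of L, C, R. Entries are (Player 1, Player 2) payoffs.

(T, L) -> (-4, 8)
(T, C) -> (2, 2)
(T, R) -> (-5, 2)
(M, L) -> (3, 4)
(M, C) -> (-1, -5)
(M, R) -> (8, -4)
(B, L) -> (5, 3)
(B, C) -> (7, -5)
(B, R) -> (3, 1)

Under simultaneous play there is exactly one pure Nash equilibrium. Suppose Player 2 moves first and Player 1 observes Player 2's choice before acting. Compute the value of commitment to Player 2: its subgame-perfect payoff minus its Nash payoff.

Solve by backward induction (Player 2 leads).
- L: Player 1 compares -4, 3, 5 and picks B; Player 2 would get 3.
- C: Player 1 compares 2, -1, 7 and picks B; Player 2 would get -5.
- R: Player 1 compares -5, 8, 3 and picks M; Player 2 would get -4.
Player 2's induced payoffs are 3, -5, -4, so Player 2 commits to L. Subgame-perfect outcome: (B, L) with payoffs (5, 3).
Now find the simultaneous Nash equilibrium.
Player 1's best replies: L→B; C→B; R→M.
Player 2's best replies: T→L; M→L; B→L.
Only (B, L) has each player best-responding; Nash payoffs (5, 3).
Player 2's commitment gain: 3 − 3 = 0.

0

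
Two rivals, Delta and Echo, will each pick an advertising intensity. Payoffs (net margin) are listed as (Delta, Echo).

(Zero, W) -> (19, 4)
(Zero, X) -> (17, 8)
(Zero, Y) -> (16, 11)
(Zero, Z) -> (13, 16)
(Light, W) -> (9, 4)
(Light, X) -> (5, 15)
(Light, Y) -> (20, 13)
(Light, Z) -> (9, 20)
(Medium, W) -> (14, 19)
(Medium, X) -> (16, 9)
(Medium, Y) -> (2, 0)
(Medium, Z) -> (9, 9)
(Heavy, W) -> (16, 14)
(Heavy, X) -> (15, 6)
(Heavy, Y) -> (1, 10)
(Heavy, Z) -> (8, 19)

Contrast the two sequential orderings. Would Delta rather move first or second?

If Delta leads: Echo's best replies are Zero→Z, Light→Z, Medium→W, Heavy→Z; Delta's induced payoffs 13, 9, 14, 8; outcome (Medium, W), payoffs (14, 19).
If Echo leads: Delta's best replies are W→Zero, X→Zero, Y→Light, Z→Zero; Echo's induced payoffs 4, 8, 13, 16; outcome (Zero, Z), payoffs (13, 16).
Delta gets 14 moving first and 13 moving second, so Delta prefers to move first.

first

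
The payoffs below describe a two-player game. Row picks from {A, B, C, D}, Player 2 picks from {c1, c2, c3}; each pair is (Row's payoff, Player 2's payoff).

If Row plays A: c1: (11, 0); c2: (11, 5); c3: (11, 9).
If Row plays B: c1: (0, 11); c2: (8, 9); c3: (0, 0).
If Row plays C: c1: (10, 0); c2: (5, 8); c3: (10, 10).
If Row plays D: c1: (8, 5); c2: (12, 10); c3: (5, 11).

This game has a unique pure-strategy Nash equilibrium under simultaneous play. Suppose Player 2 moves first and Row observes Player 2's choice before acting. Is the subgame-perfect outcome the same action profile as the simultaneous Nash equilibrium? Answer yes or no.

no

Solve by backward induction (Player 2 leads).
- c1: BR = A, leader payoff 0.
- c2: BR = D, leader payoff 10.
- c3: BR = A, leader payoff 9.
Player 2's induced payoffs are 0, 10, 9, so Player 2 commits to c2. Subgame-perfect outcome: (D, c2) with payoffs (12, 10).
Under simultaneous play:
Row's best replies: c1→A; c2→D; c3→A.
Player 2's best replies: A→c3; B→c1; C→c3; D→c3.
Only (A, c3) has each player best-responding; Nash payoffs (11, 9).
Sequential outcome (D, c2) differs from the Nash profile (A, c3).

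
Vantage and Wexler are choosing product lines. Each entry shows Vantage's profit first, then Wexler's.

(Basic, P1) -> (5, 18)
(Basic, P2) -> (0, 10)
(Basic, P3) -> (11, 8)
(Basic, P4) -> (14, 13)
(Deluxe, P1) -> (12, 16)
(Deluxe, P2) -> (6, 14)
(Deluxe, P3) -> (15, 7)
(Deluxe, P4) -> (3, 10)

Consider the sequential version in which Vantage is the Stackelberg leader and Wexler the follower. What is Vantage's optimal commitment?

Deluxe

Work backward from Wexler's decision.
- Basic: BR = P1, leader payoff 5.
- Deluxe: BR = P1, leader payoff 12.
Maximizing over 5, 12, Vantage chooses Deluxe. Subgame-perfect outcome: (Deluxe, P1) with payoffs (12, 16).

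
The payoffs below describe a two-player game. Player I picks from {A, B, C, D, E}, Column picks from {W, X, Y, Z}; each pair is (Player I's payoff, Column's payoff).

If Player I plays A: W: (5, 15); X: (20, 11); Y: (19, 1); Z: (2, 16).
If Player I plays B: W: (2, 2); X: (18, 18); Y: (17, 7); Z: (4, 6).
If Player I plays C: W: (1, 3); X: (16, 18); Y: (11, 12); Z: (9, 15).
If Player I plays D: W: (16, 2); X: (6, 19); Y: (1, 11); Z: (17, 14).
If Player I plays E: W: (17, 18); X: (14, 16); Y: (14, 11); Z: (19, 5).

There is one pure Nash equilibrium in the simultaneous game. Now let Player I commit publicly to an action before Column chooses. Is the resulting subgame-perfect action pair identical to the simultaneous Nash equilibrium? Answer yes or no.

no

Work backward from Column's decision.
- A: Column compares 15, 11, 1, 16 and picks Z; Player I would get 2.
- B: Column compares 2, 18, 7, 6 and picks X; Player I would get 18.
- C: Column compares 3, 18, 12, 15 and picks X; Player I would get 16.
- D: Column compares 2, 19, 11, 14 and picks X; Player I would get 6.
- E: Column compares 18, 16, 11, 5 and picks W; Player I would get 17.
Among 2, 18, 16, 6, 17, the best is 18 at B. Subgame-perfect outcome: (B, X) with payoffs (18, 18).
Under simultaneous play:
Player I's best replies: W→E; X→A; Y→A; Z→E.
Column's best replies: A→Z; B→X; C→X; D→X; E→W.
The unique mutual best reply is (E, W), giving (17, 18).
Sequential outcome (B, X) differs from the Nash profile (E, W).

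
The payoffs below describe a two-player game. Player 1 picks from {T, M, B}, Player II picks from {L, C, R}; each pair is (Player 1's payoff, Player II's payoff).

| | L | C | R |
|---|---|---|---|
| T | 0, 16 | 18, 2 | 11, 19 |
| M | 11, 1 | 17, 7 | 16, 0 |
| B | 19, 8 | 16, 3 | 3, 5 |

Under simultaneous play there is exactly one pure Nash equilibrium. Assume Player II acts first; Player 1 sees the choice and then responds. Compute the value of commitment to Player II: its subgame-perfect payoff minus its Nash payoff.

Backward induction with Player II moving first.
- L: BR = B, leader payoff 8.
- C: BR = T, leader payoff 2.
- R: BR = M, leader payoff 0.
Maximizing over 8, 2, 0, Player II chooses L. Subgame-perfect outcome: (B, L) with payoffs (19, 8).
For the simultaneous game, intersect best replies.
Player 1's best replies: L→B; C→T; R→M.
Player II's best replies: T→R; M→C; B→L.
The unique mutual best reply is (B, L), giving (19, 8).
Player II's commitment gain: 8 − 8 = 0.

0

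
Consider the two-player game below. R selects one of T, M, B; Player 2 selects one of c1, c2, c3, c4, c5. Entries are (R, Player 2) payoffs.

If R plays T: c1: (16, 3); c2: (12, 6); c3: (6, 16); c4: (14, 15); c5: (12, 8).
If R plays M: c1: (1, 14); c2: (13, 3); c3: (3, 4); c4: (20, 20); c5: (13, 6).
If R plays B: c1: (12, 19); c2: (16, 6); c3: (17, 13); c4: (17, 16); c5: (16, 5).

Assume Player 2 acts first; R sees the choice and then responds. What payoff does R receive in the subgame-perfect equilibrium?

Work backward from R's decision.
- c1: BR = T, leader payoff 3.
- c2: BR = B, leader payoff 6.
- c3: BR = B, leader payoff 13.
- c4: BR = M, leader payoff 20.
- c5: BR = B, leader payoff 5.
Maximizing over 3, 6, 13, 20, 5, Player 2 chooses c4. Subgame-perfect outcome: (M, c4) with payoffs (20, 20).

20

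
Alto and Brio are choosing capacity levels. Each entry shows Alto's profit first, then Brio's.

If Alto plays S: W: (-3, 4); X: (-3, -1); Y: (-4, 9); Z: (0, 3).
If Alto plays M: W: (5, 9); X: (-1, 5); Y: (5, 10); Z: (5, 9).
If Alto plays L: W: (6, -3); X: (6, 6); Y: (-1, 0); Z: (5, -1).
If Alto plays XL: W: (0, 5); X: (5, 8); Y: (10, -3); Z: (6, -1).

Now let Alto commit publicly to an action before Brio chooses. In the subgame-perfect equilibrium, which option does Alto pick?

Brio best-responds to each possible Alto move:
- S → Brio plays Y (best of 4, -1, 9, 3); Alto gets -4.
- M → Brio plays Y (best of 9, 5, 10, 9); Alto gets 5.
- L → Brio plays X (best of -3, 6, 0, -1); Alto gets 6.
- XL → Brio plays X (best of 5, 8, -3, -1); Alto gets 5.
Maximizing over -4, 5, 6, 5, Alto chooses L. Subgame-perfect outcome: (L, X) with payoffs (6, 6).

L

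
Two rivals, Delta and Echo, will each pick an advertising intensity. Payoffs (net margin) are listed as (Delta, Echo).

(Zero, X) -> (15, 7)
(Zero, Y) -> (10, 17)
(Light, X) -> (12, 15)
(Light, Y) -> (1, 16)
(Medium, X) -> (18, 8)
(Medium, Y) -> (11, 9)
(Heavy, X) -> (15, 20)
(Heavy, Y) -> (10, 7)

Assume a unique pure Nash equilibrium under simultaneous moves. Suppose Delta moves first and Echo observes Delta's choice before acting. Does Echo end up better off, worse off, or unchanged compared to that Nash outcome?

Work backward from Echo's decision.
- Zero: Echo compares 7, 17 and picks Y; Delta would get 10.
- Light: Echo compares 15, 16 and picks Y; Delta would get 1.
- Medium: Echo compares 8, 9 and picks Y; Delta would get 11.
- Heavy: Echo compares 20, 7 and picks X; Delta would get 15.
Delta's induced payoffs are 10, 1, 11, 15, so Delta commits to Heavy. Subgame-perfect outcome: (Heavy, X) with payoffs (15, 20).
For the simultaneous game, intersect best replies.
Delta's best replies: X→Medium; Y→Medium.
Echo's best replies: Zero→Y; Light→Y; Medium→Y; Heavy→X.
The unique mutual best reply is (Medium, Y), giving (11, 9).
Echo earns 20 sequentially versus 9 at the Nash outcome: better off.

better off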